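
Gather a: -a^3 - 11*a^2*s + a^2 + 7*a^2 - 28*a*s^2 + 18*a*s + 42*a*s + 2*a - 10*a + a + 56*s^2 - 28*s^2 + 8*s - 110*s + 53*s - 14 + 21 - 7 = -a^3 + a^2*(8 - 11*s) + a*(-28*s^2 + 60*s - 7) + 28*s^2 - 49*s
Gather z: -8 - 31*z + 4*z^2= 4*z^2 - 31*z - 8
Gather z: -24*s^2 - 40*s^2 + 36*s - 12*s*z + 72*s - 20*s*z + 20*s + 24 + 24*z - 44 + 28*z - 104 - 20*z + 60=-64*s^2 + 128*s + z*(32 - 32*s) - 64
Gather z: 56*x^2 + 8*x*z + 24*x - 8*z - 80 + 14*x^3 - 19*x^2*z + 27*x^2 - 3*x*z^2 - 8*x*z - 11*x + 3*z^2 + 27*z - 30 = 14*x^3 + 83*x^2 + 13*x + z^2*(3 - 3*x) + z*(19 - 19*x^2) - 110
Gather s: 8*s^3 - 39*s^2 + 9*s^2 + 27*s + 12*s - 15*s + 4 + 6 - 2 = 8*s^3 - 30*s^2 + 24*s + 8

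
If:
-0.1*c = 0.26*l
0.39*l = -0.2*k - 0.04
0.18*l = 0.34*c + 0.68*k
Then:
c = 0.15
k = -0.09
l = -0.06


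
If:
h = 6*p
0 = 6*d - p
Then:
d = p/6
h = 6*p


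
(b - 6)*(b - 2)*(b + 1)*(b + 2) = b^4 - 5*b^3 - 10*b^2 + 20*b + 24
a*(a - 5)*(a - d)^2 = a^4 - 2*a^3*d - 5*a^3 + a^2*d^2 + 10*a^2*d - 5*a*d^2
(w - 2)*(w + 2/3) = w^2 - 4*w/3 - 4/3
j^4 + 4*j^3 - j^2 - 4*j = j*(j - 1)*(j + 1)*(j + 4)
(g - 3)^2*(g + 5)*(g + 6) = g^4 + 5*g^3 - 27*g^2 - 81*g + 270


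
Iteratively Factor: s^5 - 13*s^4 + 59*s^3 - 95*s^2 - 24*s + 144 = (s - 4)*(s^4 - 9*s^3 + 23*s^2 - 3*s - 36) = (s - 4)*(s + 1)*(s^3 - 10*s^2 + 33*s - 36) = (s - 4)^2*(s + 1)*(s^2 - 6*s + 9) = (s - 4)^2*(s - 3)*(s + 1)*(s - 3)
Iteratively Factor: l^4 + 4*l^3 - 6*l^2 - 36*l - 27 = (l - 3)*(l^3 + 7*l^2 + 15*l + 9) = (l - 3)*(l + 1)*(l^2 + 6*l + 9) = (l - 3)*(l + 1)*(l + 3)*(l + 3)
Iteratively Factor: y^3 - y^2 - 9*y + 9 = (y - 3)*(y^2 + 2*y - 3) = (y - 3)*(y - 1)*(y + 3)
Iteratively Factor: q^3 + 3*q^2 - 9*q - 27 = (q - 3)*(q^2 + 6*q + 9) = (q - 3)*(q + 3)*(q + 3)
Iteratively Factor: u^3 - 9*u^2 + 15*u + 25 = (u - 5)*(u^2 - 4*u - 5) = (u - 5)*(u + 1)*(u - 5)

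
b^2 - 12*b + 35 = (b - 7)*(b - 5)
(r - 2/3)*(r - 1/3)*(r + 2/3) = r^3 - r^2/3 - 4*r/9 + 4/27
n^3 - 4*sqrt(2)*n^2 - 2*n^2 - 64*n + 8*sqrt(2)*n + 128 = (n - 2)*(n - 8*sqrt(2))*(n + 4*sqrt(2))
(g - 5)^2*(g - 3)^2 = g^4 - 16*g^3 + 94*g^2 - 240*g + 225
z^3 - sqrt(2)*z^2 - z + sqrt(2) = (z - 1)*(z + 1)*(z - sqrt(2))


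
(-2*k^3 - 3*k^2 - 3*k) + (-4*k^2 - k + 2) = -2*k^3 - 7*k^2 - 4*k + 2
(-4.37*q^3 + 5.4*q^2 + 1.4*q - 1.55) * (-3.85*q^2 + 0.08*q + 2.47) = 16.8245*q^5 - 21.1396*q^4 - 15.7519*q^3 + 19.4175*q^2 + 3.334*q - 3.8285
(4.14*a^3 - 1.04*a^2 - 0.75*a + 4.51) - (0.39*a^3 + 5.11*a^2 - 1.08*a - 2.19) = 3.75*a^3 - 6.15*a^2 + 0.33*a + 6.7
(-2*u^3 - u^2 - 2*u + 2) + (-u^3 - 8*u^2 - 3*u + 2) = -3*u^3 - 9*u^2 - 5*u + 4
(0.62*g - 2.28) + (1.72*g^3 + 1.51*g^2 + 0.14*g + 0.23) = 1.72*g^3 + 1.51*g^2 + 0.76*g - 2.05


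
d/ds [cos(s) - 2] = -sin(s)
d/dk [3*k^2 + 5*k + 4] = 6*k + 5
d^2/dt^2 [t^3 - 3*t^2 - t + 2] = 6*t - 6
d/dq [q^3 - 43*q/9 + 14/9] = 3*q^2 - 43/9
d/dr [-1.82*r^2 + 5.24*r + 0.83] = 5.24 - 3.64*r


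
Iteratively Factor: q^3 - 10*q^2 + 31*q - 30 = (q - 5)*(q^2 - 5*q + 6) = (q - 5)*(q - 3)*(q - 2)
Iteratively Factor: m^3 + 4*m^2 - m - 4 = (m - 1)*(m^2 + 5*m + 4) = (m - 1)*(m + 4)*(m + 1)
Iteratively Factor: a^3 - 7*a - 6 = (a + 1)*(a^2 - a - 6) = (a + 1)*(a + 2)*(a - 3)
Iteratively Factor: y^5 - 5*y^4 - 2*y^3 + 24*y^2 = (y)*(y^4 - 5*y^3 - 2*y^2 + 24*y) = y^2*(y^3 - 5*y^2 - 2*y + 24) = y^2*(y - 4)*(y^2 - y - 6) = y^2*(y - 4)*(y - 3)*(y + 2)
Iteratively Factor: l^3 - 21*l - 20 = (l + 1)*(l^2 - l - 20) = (l + 1)*(l + 4)*(l - 5)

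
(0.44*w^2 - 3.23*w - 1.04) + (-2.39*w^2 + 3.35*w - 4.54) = -1.95*w^2 + 0.12*w - 5.58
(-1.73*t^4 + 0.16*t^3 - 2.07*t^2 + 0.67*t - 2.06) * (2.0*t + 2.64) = -3.46*t^5 - 4.2472*t^4 - 3.7176*t^3 - 4.1248*t^2 - 2.3512*t - 5.4384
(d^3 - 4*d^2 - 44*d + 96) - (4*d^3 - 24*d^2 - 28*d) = -3*d^3 + 20*d^2 - 16*d + 96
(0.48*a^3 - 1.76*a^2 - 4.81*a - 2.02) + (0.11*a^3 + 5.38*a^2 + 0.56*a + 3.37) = 0.59*a^3 + 3.62*a^2 - 4.25*a + 1.35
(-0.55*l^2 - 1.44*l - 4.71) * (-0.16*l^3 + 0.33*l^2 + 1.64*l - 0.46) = 0.088*l^5 + 0.0489*l^4 - 0.6236*l^3 - 3.6629*l^2 - 7.062*l + 2.1666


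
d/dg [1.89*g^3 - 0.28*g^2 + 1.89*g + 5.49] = 5.67*g^2 - 0.56*g + 1.89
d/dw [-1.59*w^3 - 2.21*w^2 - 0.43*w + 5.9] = -4.77*w^2 - 4.42*w - 0.43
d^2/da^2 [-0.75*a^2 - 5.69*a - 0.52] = -1.50000000000000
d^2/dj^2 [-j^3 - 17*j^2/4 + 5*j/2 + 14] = -6*j - 17/2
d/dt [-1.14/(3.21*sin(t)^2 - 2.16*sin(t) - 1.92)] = (7.3188*sin(t) - 2.4624)*cos(t)/(-3.21*sin(t)^2 + 2.16*sin(t) + 1.92)^2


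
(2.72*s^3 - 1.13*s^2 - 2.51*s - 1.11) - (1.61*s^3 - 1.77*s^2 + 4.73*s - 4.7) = 1.11*s^3 + 0.64*s^2 - 7.24*s + 3.59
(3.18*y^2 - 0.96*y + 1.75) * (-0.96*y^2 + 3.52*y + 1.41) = -3.0528*y^4 + 12.1152*y^3 - 0.5754*y^2 + 4.8064*y + 2.4675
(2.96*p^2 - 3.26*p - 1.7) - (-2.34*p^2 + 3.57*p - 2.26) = 5.3*p^2 - 6.83*p + 0.56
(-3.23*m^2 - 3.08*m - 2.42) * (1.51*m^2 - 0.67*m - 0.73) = -4.8773*m^4 - 2.4867*m^3 + 0.7673*m^2 + 3.8698*m + 1.7666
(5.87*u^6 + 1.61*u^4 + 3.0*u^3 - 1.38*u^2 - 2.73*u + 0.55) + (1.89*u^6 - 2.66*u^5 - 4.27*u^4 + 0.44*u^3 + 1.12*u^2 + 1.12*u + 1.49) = 7.76*u^6 - 2.66*u^5 - 2.66*u^4 + 3.44*u^3 - 0.26*u^2 - 1.61*u + 2.04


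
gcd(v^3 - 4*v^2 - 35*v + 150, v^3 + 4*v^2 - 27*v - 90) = v^2 + v - 30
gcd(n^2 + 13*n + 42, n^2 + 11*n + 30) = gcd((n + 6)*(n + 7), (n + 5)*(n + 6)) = n + 6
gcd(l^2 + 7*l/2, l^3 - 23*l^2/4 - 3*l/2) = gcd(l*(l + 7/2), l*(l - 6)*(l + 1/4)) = l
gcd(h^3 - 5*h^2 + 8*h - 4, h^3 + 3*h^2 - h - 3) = h - 1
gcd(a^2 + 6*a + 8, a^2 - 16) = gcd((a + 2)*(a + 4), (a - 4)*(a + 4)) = a + 4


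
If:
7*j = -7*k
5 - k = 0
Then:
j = -5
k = 5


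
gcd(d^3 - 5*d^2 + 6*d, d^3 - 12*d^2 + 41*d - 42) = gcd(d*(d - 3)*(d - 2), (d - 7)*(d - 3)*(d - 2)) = d^2 - 5*d + 6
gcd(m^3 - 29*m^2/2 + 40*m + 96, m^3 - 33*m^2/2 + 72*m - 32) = m^2 - 16*m + 64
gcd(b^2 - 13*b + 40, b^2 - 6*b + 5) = b - 5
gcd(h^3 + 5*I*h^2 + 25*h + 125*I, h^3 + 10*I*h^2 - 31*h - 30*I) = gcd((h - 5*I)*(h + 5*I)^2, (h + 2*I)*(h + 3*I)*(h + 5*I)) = h + 5*I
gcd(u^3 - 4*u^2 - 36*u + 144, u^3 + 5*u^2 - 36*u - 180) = u^2 - 36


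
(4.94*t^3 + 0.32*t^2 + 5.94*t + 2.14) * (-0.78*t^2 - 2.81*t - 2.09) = -3.8532*t^5 - 14.131*t^4 - 15.857*t^3 - 19.0294*t^2 - 18.428*t - 4.4726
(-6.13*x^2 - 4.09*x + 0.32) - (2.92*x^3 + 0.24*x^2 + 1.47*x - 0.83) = -2.92*x^3 - 6.37*x^2 - 5.56*x + 1.15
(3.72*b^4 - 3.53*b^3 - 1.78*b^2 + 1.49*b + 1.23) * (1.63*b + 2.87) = 6.0636*b^5 + 4.9225*b^4 - 13.0325*b^3 - 2.6799*b^2 + 6.2812*b + 3.5301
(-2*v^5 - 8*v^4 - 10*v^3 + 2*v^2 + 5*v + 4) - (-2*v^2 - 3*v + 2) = -2*v^5 - 8*v^4 - 10*v^3 + 4*v^2 + 8*v + 2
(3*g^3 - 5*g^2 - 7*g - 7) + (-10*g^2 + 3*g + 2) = 3*g^3 - 15*g^2 - 4*g - 5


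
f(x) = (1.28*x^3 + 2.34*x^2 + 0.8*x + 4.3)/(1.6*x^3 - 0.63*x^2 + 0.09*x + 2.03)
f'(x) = (-4.8*x^2 + 1.26*x - 0.09)*(1.28*x^3 + 2.34*x^2 + 0.8*x + 4.3)/(1.6*x^3 - 0.63*x^2 + 0.09*x + 2.03)^2 + (3.84*x^2 + 4.68*x + 0.8)/(1.6*x^3 - 0.63*x^2 + 0.09*x + 2.03)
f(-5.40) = 0.50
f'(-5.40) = -0.05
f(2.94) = 1.58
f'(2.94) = -0.33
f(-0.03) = 2.11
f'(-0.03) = 0.19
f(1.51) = 2.44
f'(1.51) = -0.91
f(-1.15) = -3.38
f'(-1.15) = -20.26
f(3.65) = 1.40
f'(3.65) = -0.20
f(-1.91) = -0.21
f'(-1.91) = -0.86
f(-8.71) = 0.61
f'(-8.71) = -0.02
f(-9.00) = 0.61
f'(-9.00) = -0.02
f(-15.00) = 0.69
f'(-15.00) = -0.01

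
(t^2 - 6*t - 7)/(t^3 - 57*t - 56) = (t - 7)/(t^2 - t - 56)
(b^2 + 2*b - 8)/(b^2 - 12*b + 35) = (b^2 + 2*b - 8)/(b^2 - 12*b + 35)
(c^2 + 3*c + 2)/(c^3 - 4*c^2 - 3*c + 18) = (c + 1)/(c^2 - 6*c + 9)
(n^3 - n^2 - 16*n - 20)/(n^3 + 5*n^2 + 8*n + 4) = (n - 5)/(n + 1)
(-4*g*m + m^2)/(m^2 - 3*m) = (-4*g + m)/(m - 3)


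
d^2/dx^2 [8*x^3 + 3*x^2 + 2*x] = 48*x + 6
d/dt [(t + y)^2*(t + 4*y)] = 3*(t + y)*(t + 3*y)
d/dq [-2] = 0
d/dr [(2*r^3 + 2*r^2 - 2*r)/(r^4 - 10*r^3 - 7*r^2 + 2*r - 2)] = 2*(-r^6 - 2*r^5 + 6*r^4 - 16*r^3 - 11*r^2 - 4*r + 2)/(r^8 - 20*r^7 + 86*r^6 + 144*r^5 + 5*r^4 + 12*r^3 + 32*r^2 - 8*r + 4)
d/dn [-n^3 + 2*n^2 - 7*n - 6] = -3*n^2 + 4*n - 7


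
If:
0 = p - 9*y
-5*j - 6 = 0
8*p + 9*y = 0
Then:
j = -6/5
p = 0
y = 0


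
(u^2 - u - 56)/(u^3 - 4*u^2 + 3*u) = (u^2 - u - 56)/(u*(u^2 - 4*u + 3))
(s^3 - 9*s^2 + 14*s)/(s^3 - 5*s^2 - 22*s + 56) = s/(s + 4)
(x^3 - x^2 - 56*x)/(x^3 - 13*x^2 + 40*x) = (x + 7)/(x - 5)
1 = 1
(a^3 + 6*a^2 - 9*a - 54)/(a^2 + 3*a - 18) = a + 3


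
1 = 1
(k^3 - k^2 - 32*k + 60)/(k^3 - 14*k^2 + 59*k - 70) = (k + 6)/(k - 7)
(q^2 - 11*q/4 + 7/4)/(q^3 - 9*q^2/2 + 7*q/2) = (4*q - 7)/(2*q*(2*q - 7))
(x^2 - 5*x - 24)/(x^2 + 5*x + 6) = (x - 8)/(x + 2)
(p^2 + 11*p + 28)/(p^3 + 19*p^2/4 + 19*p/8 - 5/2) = 8*(p + 7)/(8*p^2 + 6*p - 5)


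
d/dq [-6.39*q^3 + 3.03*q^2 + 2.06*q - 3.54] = -19.17*q^2 + 6.06*q + 2.06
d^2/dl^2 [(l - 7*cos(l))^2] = 14*l*cos(l) + 196*sin(l)^2 + 28*sin(l) - 96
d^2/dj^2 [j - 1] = 0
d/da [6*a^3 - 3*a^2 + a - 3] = 18*a^2 - 6*a + 1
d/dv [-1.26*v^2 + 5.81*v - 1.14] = 5.81 - 2.52*v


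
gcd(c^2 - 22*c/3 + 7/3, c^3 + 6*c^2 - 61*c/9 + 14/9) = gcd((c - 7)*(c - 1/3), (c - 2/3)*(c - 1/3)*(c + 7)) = c - 1/3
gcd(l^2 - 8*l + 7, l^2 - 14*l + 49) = l - 7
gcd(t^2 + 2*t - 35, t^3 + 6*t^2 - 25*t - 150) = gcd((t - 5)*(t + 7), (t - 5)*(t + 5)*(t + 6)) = t - 5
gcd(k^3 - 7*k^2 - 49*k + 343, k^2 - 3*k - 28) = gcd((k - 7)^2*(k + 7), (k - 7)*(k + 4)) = k - 7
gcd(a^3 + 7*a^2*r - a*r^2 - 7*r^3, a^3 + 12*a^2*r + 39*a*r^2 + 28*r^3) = a^2 + 8*a*r + 7*r^2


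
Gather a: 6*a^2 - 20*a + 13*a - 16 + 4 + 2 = 6*a^2 - 7*a - 10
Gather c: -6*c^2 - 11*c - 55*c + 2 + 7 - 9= -6*c^2 - 66*c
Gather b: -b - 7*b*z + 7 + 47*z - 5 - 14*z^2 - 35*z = b*(-7*z - 1) - 14*z^2 + 12*z + 2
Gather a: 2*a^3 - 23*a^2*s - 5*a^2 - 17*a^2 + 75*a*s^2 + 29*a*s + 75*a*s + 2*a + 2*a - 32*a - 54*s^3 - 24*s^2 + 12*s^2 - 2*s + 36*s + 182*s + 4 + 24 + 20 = 2*a^3 + a^2*(-23*s - 22) + a*(75*s^2 + 104*s - 28) - 54*s^3 - 12*s^2 + 216*s + 48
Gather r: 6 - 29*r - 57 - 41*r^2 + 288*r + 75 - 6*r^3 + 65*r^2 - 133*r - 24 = -6*r^3 + 24*r^2 + 126*r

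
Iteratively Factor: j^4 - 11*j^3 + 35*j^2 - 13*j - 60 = (j - 3)*(j^3 - 8*j^2 + 11*j + 20) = (j - 5)*(j - 3)*(j^2 - 3*j - 4) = (j - 5)*(j - 4)*(j - 3)*(j + 1)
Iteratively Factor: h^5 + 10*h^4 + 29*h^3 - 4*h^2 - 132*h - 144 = (h + 2)*(h^4 + 8*h^3 + 13*h^2 - 30*h - 72) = (h + 2)*(h + 4)*(h^3 + 4*h^2 - 3*h - 18) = (h + 2)*(h + 3)*(h + 4)*(h^2 + h - 6) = (h + 2)*(h + 3)^2*(h + 4)*(h - 2)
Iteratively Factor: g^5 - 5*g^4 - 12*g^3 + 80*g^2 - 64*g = (g + 4)*(g^4 - 9*g^3 + 24*g^2 - 16*g) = (g - 1)*(g + 4)*(g^3 - 8*g^2 + 16*g) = (g - 4)*(g - 1)*(g + 4)*(g^2 - 4*g) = (g - 4)^2*(g - 1)*(g + 4)*(g)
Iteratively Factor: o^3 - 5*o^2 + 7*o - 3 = (o - 1)*(o^2 - 4*o + 3) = (o - 1)^2*(o - 3)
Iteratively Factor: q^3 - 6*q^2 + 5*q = (q)*(q^2 - 6*q + 5) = q*(q - 5)*(q - 1)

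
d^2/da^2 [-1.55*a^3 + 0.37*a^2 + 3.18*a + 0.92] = 0.74 - 9.3*a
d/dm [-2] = 0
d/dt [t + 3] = 1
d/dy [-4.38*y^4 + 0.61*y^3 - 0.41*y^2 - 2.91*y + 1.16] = -17.52*y^3 + 1.83*y^2 - 0.82*y - 2.91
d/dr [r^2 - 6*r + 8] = 2*r - 6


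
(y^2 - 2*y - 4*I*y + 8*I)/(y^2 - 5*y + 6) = (y - 4*I)/(y - 3)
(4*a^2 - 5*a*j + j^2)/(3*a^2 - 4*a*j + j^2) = (4*a - j)/(3*a - j)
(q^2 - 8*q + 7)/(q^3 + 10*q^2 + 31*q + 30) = (q^2 - 8*q + 7)/(q^3 + 10*q^2 + 31*q + 30)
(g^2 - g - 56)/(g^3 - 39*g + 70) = (g - 8)/(g^2 - 7*g + 10)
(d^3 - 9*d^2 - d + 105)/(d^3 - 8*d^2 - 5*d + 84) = (d - 5)/(d - 4)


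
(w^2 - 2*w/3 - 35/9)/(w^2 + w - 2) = (w^2 - 2*w/3 - 35/9)/(w^2 + w - 2)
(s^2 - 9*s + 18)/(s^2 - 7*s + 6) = (s - 3)/(s - 1)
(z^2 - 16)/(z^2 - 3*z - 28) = (z - 4)/(z - 7)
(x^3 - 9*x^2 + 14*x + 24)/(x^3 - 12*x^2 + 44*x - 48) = (x + 1)/(x - 2)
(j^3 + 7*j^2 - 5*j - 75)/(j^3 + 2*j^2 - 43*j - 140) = (j^2 + 2*j - 15)/(j^2 - 3*j - 28)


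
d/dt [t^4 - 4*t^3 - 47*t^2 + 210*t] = 4*t^3 - 12*t^2 - 94*t + 210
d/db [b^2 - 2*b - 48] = 2*b - 2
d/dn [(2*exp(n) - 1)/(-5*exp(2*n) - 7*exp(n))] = (10*exp(2*n) - 10*exp(n) - 7)*exp(-n)/(25*exp(2*n) + 70*exp(n) + 49)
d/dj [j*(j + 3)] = 2*j + 3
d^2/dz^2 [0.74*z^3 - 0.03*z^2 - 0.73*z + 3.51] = 4.44*z - 0.06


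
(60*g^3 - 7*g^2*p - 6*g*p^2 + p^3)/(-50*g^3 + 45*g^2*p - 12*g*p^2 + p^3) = (-12*g^2 - g*p + p^2)/(10*g^2 - 7*g*p + p^2)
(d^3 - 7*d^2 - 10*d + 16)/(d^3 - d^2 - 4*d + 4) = (d - 8)/(d - 2)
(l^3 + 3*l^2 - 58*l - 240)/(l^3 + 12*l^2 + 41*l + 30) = (l - 8)/(l + 1)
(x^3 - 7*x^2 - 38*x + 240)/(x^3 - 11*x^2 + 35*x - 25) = (x^2 - 2*x - 48)/(x^2 - 6*x + 5)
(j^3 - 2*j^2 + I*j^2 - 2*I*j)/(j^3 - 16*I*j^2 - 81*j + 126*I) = j*(j^2 + j*(-2 + I) - 2*I)/(j^3 - 16*I*j^2 - 81*j + 126*I)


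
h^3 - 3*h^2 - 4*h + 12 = (h - 3)*(h - 2)*(h + 2)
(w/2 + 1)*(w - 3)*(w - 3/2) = w^3/2 - 5*w^2/4 - 9*w/4 + 9/2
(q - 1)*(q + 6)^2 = q^3 + 11*q^2 + 24*q - 36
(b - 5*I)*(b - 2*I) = b^2 - 7*I*b - 10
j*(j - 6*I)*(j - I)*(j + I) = j^4 - 6*I*j^3 + j^2 - 6*I*j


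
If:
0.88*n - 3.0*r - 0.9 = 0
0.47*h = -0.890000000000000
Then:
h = -1.89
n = 3.40909090909091*r + 1.02272727272727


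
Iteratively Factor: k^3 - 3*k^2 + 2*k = (k)*(k^2 - 3*k + 2) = k*(k - 1)*(k - 2)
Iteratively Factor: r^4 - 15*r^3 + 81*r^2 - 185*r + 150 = (r - 5)*(r^3 - 10*r^2 + 31*r - 30) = (r - 5)^2*(r^2 - 5*r + 6) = (r - 5)^2*(r - 3)*(r - 2)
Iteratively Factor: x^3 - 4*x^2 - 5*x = (x + 1)*(x^2 - 5*x) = (x - 5)*(x + 1)*(x)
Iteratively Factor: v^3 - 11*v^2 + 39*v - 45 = (v - 3)*(v^2 - 8*v + 15) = (v - 3)^2*(v - 5)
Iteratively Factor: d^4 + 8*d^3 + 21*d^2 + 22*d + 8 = (d + 4)*(d^3 + 4*d^2 + 5*d + 2) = (d + 1)*(d + 4)*(d^2 + 3*d + 2) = (d + 1)*(d + 2)*(d + 4)*(d + 1)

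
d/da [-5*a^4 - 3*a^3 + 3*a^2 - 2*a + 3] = -20*a^3 - 9*a^2 + 6*a - 2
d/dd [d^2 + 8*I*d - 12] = 2*d + 8*I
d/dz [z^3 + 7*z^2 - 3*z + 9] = 3*z^2 + 14*z - 3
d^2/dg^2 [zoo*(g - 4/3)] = 0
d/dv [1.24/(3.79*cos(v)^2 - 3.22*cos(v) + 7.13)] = (9.3992*cos(v) - 3.9928)*sin(v)/(3.79*cos(v)^2 - 3.22*cos(v) + 7.13)^2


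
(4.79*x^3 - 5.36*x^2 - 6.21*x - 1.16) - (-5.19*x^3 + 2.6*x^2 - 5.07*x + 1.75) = 9.98*x^3 - 7.96*x^2 - 1.14*x - 2.91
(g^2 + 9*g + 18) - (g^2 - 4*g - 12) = 13*g + 30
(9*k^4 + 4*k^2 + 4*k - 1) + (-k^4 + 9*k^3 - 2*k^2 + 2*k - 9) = 8*k^4 + 9*k^3 + 2*k^2 + 6*k - 10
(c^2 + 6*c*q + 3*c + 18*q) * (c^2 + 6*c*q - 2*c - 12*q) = c^4 + 12*c^3*q + c^3 + 36*c^2*q^2 + 12*c^2*q - 6*c^2 + 36*c*q^2 - 72*c*q - 216*q^2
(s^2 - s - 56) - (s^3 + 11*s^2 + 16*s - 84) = -s^3 - 10*s^2 - 17*s + 28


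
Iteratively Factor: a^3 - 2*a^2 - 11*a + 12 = (a + 3)*(a^2 - 5*a + 4) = (a - 1)*(a + 3)*(a - 4)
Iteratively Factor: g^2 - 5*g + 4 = (g - 4)*(g - 1)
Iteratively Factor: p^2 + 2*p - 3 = (p + 3)*(p - 1)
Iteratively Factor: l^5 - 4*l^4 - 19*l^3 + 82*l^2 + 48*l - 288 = (l - 3)*(l^4 - l^3 - 22*l^2 + 16*l + 96) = (l - 4)*(l - 3)*(l^3 + 3*l^2 - 10*l - 24) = (l - 4)*(l - 3)^2*(l^2 + 6*l + 8) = (l - 4)*(l - 3)^2*(l + 2)*(l + 4)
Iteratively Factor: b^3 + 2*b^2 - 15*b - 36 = (b + 3)*(b^2 - b - 12) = (b - 4)*(b + 3)*(b + 3)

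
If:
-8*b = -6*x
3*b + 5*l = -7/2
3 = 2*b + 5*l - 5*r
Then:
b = 3*x/4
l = -9*x/20 - 7/10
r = -3*x/20 - 13/10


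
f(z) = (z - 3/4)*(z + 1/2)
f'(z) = 2*z - 1/4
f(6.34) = 38.24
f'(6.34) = 12.43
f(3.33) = 9.88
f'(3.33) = 6.41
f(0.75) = 0.00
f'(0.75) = 1.25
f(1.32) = 1.04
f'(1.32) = 2.39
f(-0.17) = -0.30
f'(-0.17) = -0.59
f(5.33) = 26.70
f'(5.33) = 10.41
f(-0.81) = 0.48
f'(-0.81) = -1.87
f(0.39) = -0.32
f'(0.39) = 0.53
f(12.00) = 140.62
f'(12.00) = 23.75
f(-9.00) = 82.88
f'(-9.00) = -18.25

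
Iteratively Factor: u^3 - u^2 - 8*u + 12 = (u - 2)*(u^2 + u - 6) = (u - 2)*(u + 3)*(u - 2)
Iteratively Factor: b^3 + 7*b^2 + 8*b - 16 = (b + 4)*(b^2 + 3*b - 4) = (b + 4)^2*(b - 1)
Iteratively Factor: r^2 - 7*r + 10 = (r - 5)*(r - 2)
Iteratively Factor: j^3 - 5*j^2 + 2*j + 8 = (j - 2)*(j^2 - 3*j - 4) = (j - 4)*(j - 2)*(j + 1)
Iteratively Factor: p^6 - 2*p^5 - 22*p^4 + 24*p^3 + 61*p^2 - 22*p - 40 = (p - 2)*(p^5 - 22*p^3 - 20*p^2 + 21*p + 20) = (p - 2)*(p - 1)*(p^4 + p^3 - 21*p^2 - 41*p - 20) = (p - 2)*(p - 1)*(p + 4)*(p^3 - 3*p^2 - 9*p - 5) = (p - 2)*(p - 1)*(p + 1)*(p + 4)*(p^2 - 4*p - 5) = (p - 5)*(p - 2)*(p - 1)*(p + 1)*(p + 4)*(p + 1)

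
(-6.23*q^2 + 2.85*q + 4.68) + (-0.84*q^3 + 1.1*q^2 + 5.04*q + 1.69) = -0.84*q^3 - 5.13*q^2 + 7.89*q + 6.37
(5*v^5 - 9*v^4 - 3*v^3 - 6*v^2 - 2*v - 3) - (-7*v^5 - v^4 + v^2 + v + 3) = 12*v^5 - 8*v^4 - 3*v^3 - 7*v^2 - 3*v - 6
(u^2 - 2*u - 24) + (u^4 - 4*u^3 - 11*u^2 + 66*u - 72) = u^4 - 4*u^3 - 10*u^2 + 64*u - 96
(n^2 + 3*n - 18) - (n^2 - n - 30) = 4*n + 12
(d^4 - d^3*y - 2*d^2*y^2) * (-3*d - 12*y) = -3*d^5 - 9*d^4*y + 18*d^3*y^2 + 24*d^2*y^3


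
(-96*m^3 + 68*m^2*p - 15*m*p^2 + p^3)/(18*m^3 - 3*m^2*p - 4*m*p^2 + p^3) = (32*m^2 - 12*m*p + p^2)/(-6*m^2 - m*p + p^2)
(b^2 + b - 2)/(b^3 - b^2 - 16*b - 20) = (b - 1)/(b^2 - 3*b - 10)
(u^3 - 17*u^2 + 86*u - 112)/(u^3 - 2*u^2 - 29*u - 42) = (u^2 - 10*u + 16)/(u^2 + 5*u + 6)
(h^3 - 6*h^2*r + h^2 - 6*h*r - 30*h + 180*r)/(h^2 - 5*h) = h - 6*r + 6 - 36*r/h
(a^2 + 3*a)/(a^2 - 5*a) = (a + 3)/(a - 5)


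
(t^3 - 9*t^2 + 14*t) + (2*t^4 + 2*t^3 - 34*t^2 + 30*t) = 2*t^4 + 3*t^3 - 43*t^2 + 44*t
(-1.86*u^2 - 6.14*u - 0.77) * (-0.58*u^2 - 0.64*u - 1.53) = 1.0788*u^4 + 4.7516*u^3 + 7.222*u^2 + 9.887*u + 1.1781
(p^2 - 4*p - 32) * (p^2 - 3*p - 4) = p^4 - 7*p^3 - 24*p^2 + 112*p + 128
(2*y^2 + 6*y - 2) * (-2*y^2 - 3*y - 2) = -4*y^4 - 18*y^3 - 18*y^2 - 6*y + 4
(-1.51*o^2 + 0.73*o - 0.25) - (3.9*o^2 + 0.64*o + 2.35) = -5.41*o^2 + 0.09*o - 2.6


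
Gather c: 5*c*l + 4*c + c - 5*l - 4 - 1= c*(5*l + 5) - 5*l - 5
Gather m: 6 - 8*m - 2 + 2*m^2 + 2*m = 2*m^2 - 6*m + 4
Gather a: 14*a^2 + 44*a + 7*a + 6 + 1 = 14*a^2 + 51*a + 7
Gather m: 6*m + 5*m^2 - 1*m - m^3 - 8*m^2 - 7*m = -m^3 - 3*m^2 - 2*m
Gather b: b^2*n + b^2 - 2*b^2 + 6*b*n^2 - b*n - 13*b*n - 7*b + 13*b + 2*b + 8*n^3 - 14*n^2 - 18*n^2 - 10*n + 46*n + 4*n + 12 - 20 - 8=b^2*(n - 1) + b*(6*n^2 - 14*n + 8) + 8*n^3 - 32*n^2 + 40*n - 16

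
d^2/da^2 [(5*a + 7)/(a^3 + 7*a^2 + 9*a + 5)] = 2*(15*a^5 + 147*a^4 + 592*a^3 + 1068*a^2 + 693*a + 97)/(a^9 + 21*a^8 + 174*a^7 + 736*a^6 + 1776*a^5 + 2706*a^4 + 2694*a^3 + 1740*a^2 + 675*a + 125)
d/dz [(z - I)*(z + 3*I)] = 2*z + 2*I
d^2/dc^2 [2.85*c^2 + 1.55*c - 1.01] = 5.70000000000000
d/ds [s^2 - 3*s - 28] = 2*s - 3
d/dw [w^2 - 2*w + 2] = 2*w - 2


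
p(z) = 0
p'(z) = 0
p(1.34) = 0.00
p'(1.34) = 0.00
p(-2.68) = 0.00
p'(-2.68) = 0.00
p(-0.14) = 0.00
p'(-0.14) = 0.00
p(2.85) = 0.00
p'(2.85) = 0.00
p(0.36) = 0.00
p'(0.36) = 0.00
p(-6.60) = 0.00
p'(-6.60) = 0.00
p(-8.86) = 0.00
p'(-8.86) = 0.00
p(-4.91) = 0.00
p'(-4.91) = 0.00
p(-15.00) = 0.00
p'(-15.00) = 0.00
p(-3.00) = 0.00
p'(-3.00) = 0.00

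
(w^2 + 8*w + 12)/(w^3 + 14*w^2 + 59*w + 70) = (w + 6)/(w^2 + 12*w + 35)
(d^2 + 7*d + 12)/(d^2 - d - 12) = (d + 4)/(d - 4)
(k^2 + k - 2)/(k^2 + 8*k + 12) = (k - 1)/(k + 6)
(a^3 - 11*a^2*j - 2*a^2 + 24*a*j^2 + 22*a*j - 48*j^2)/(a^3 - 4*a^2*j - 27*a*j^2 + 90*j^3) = (a^2 - 8*a*j - 2*a + 16*j)/(a^2 - a*j - 30*j^2)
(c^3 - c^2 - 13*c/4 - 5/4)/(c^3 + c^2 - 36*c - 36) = (c^2 - 2*c - 5/4)/(c^2 - 36)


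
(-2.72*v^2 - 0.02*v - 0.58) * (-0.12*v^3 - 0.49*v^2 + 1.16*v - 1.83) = 0.3264*v^5 + 1.3352*v^4 - 3.0758*v^3 + 5.2386*v^2 - 0.6362*v + 1.0614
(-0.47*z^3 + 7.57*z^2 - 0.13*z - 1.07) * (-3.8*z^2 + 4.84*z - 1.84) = 1.786*z^5 - 31.0408*z^4 + 37.9976*z^3 - 10.492*z^2 - 4.9396*z + 1.9688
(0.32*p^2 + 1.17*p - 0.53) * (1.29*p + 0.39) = 0.4128*p^3 + 1.6341*p^2 - 0.2274*p - 0.2067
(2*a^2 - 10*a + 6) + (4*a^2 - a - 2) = 6*a^2 - 11*a + 4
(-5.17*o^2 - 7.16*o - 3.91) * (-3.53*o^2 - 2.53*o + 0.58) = 18.2501*o^4 + 38.3549*o^3 + 28.9185*o^2 + 5.7395*o - 2.2678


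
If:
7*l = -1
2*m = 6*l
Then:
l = -1/7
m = -3/7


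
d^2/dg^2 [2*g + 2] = 0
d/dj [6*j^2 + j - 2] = 12*j + 1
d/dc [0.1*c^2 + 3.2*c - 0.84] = 0.2*c + 3.2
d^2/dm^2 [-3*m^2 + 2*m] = -6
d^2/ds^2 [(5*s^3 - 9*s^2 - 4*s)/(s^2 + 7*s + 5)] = 2*(279*s^3 + 660*s^2 + 435*s - 85)/(s^6 + 21*s^5 + 162*s^4 + 553*s^3 + 810*s^2 + 525*s + 125)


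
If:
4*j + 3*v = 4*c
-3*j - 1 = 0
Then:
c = 3*v/4 - 1/3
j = -1/3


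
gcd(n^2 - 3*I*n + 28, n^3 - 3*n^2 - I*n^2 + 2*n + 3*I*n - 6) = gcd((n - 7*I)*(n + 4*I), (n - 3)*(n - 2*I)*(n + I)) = 1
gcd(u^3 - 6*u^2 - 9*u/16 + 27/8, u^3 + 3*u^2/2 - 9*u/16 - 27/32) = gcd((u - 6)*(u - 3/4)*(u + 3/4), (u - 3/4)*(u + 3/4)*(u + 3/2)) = u^2 - 9/16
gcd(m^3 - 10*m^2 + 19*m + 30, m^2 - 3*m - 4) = m + 1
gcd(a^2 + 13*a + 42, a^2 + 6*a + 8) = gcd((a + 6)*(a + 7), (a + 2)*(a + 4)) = 1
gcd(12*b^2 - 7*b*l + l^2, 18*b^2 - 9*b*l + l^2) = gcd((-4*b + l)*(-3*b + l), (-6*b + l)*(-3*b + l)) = 3*b - l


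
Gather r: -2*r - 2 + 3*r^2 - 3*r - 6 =3*r^2 - 5*r - 8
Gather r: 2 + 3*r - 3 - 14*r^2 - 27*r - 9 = -14*r^2 - 24*r - 10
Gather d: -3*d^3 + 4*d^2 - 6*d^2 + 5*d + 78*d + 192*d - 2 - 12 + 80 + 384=-3*d^3 - 2*d^2 + 275*d + 450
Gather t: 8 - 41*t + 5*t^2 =5*t^2 - 41*t + 8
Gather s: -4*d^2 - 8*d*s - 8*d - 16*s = -4*d^2 - 8*d + s*(-8*d - 16)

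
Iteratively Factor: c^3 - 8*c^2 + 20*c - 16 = (c - 2)*(c^2 - 6*c + 8) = (c - 2)^2*(c - 4)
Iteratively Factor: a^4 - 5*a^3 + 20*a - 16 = (a - 4)*(a^3 - a^2 - 4*a + 4) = (a - 4)*(a - 1)*(a^2 - 4) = (a - 4)*(a - 1)*(a + 2)*(a - 2)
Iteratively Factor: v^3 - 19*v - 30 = (v - 5)*(v^2 + 5*v + 6) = (v - 5)*(v + 3)*(v + 2)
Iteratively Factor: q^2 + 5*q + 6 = (q + 2)*(q + 3)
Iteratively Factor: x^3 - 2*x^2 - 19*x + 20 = (x + 4)*(x^2 - 6*x + 5) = (x - 1)*(x + 4)*(x - 5)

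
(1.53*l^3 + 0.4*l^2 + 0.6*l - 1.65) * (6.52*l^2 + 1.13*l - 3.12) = 9.9756*l^5 + 4.3369*l^4 - 0.409600000000001*l^3 - 11.328*l^2 - 3.7365*l + 5.148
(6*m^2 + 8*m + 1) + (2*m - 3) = 6*m^2 + 10*m - 2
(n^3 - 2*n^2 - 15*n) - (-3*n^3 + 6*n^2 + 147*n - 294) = 4*n^3 - 8*n^2 - 162*n + 294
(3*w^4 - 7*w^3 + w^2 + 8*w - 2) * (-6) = -18*w^4 + 42*w^3 - 6*w^2 - 48*w + 12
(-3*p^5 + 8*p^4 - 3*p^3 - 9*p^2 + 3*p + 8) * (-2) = 6*p^5 - 16*p^4 + 6*p^3 + 18*p^2 - 6*p - 16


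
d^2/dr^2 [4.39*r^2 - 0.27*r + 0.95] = 8.78000000000000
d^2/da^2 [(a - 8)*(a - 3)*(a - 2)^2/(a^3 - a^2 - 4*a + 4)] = 4*(31*a^3 - 114*a^2 + 72*a - 52)/(a^6 + 3*a^5 - 3*a^4 - 11*a^3 + 6*a^2 + 12*a - 8)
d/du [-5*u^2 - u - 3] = -10*u - 1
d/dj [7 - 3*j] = -3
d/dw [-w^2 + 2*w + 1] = 2 - 2*w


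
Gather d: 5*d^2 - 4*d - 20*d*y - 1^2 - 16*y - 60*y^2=5*d^2 + d*(-20*y - 4) - 60*y^2 - 16*y - 1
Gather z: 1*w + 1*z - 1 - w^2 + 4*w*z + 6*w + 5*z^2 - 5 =-w^2 + 7*w + 5*z^2 + z*(4*w + 1) - 6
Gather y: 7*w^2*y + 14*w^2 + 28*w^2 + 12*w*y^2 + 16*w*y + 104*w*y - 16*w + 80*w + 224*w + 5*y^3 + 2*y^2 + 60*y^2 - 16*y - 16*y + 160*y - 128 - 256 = 42*w^2 + 288*w + 5*y^3 + y^2*(12*w + 62) + y*(7*w^2 + 120*w + 128) - 384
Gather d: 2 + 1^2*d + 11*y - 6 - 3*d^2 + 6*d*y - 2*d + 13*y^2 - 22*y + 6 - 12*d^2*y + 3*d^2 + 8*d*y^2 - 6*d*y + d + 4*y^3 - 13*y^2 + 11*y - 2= -12*d^2*y + 8*d*y^2 + 4*y^3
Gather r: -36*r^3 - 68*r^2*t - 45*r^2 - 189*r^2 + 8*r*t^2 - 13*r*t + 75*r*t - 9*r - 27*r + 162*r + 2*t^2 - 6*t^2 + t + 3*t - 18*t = -36*r^3 + r^2*(-68*t - 234) + r*(8*t^2 + 62*t + 126) - 4*t^2 - 14*t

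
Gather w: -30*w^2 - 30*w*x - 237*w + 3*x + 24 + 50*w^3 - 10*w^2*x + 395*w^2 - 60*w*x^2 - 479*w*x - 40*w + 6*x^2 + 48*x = 50*w^3 + w^2*(365 - 10*x) + w*(-60*x^2 - 509*x - 277) + 6*x^2 + 51*x + 24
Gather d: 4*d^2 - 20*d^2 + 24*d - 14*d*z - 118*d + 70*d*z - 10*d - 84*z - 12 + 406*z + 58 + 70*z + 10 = -16*d^2 + d*(56*z - 104) + 392*z + 56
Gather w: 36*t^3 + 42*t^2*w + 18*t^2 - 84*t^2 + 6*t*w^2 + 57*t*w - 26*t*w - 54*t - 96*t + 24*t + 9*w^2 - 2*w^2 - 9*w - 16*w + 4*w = 36*t^3 - 66*t^2 - 126*t + w^2*(6*t + 7) + w*(42*t^2 + 31*t - 21)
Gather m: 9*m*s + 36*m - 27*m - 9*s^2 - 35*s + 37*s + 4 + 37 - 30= m*(9*s + 9) - 9*s^2 + 2*s + 11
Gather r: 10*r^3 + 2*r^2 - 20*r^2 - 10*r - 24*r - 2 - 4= 10*r^3 - 18*r^2 - 34*r - 6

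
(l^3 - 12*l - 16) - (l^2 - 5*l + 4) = l^3 - l^2 - 7*l - 20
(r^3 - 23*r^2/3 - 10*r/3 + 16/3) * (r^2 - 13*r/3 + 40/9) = r^5 - 12*r^4 + 103*r^3/3 - 386*r^2/27 - 1024*r/27 + 640/27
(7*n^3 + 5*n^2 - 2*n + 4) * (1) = 7*n^3 + 5*n^2 - 2*n + 4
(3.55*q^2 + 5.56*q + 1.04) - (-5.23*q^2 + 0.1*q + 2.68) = 8.78*q^2 + 5.46*q - 1.64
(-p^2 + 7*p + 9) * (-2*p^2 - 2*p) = 2*p^4 - 12*p^3 - 32*p^2 - 18*p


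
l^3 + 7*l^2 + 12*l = l*(l + 3)*(l + 4)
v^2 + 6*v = v*(v + 6)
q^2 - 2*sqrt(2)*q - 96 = (q - 8*sqrt(2))*(q + 6*sqrt(2))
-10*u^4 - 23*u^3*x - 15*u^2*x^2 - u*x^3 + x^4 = (-5*u + x)*(u + x)^2*(2*u + x)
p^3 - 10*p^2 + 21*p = p*(p - 7)*(p - 3)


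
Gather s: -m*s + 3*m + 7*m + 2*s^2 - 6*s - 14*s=10*m + 2*s^2 + s*(-m - 20)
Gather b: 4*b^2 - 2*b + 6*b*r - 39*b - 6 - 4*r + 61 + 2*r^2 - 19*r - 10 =4*b^2 + b*(6*r - 41) + 2*r^2 - 23*r + 45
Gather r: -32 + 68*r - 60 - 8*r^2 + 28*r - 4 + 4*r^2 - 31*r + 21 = -4*r^2 + 65*r - 75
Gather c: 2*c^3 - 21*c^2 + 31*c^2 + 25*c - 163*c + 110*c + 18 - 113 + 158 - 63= 2*c^3 + 10*c^2 - 28*c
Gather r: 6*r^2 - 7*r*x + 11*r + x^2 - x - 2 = 6*r^2 + r*(11 - 7*x) + x^2 - x - 2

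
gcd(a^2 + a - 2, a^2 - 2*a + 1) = a - 1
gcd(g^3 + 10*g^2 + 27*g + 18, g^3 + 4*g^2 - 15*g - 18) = g^2 + 7*g + 6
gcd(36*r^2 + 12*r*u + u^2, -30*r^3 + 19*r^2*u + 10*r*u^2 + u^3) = 6*r + u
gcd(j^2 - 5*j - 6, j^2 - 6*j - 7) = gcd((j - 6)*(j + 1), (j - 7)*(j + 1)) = j + 1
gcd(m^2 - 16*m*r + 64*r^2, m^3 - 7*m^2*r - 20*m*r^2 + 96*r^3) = -m + 8*r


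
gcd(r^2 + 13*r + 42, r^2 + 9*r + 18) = r + 6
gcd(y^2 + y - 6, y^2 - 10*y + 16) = y - 2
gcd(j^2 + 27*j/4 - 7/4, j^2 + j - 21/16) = 1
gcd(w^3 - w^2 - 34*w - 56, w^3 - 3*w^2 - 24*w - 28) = w^2 - 5*w - 14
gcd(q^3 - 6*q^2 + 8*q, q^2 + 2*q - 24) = q - 4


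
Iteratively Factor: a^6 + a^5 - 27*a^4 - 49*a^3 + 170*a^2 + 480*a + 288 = (a + 3)*(a^5 - 2*a^4 - 21*a^3 + 14*a^2 + 128*a + 96) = (a + 1)*(a + 3)*(a^4 - 3*a^3 - 18*a^2 + 32*a + 96) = (a - 4)*(a + 1)*(a + 3)*(a^3 + a^2 - 14*a - 24) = (a - 4)*(a + 1)*(a + 2)*(a + 3)*(a^2 - a - 12) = (a - 4)^2*(a + 1)*(a + 2)*(a + 3)*(a + 3)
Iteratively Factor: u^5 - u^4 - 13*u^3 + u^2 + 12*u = (u)*(u^4 - u^3 - 13*u^2 + u + 12) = u*(u - 4)*(u^3 + 3*u^2 - u - 3) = u*(u - 4)*(u + 1)*(u^2 + 2*u - 3) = u*(u - 4)*(u + 1)*(u + 3)*(u - 1)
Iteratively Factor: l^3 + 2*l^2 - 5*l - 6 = (l + 3)*(l^2 - l - 2) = (l - 2)*(l + 3)*(l + 1)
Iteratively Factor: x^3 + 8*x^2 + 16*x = (x + 4)*(x^2 + 4*x) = x*(x + 4)*(x + 4)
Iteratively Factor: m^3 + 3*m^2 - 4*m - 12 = (m + 2)*(m^2 + m - 6) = (m - 2)*(m + 2)*(m + 3)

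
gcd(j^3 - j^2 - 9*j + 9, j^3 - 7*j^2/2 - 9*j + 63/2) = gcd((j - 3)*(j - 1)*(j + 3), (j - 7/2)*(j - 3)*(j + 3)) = j^2 - 9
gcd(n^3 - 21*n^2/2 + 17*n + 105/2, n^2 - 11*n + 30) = n - 5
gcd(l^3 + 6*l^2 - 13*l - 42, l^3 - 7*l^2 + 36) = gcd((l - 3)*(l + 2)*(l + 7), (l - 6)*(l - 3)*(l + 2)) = l^2 - l - 6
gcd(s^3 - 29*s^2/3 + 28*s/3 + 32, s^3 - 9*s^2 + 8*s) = s - 8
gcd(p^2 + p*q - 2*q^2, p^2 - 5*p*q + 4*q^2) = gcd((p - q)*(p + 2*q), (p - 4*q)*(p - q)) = p - q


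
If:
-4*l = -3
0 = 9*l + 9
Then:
No Solution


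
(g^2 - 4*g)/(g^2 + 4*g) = (g - 4)/(g + 4)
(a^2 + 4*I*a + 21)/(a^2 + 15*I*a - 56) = (a - 3*I)/(a + 8*I)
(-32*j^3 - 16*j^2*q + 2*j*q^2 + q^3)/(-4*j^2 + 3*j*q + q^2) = (-8*j^2 - 2*j*q + q^2)/(-j + q)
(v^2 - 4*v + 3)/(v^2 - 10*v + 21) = (v - 1)/(v - 7)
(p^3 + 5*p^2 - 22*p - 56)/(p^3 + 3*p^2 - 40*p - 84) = (p - 4)/(p - 6)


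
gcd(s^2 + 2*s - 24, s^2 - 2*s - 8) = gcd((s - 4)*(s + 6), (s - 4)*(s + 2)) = s - 4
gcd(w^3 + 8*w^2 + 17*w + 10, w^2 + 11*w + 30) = w + 5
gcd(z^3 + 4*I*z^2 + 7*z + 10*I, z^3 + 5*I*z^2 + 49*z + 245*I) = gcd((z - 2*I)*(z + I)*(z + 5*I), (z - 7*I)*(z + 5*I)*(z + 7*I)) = z + 5*I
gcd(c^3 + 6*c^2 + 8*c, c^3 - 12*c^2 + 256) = c + 4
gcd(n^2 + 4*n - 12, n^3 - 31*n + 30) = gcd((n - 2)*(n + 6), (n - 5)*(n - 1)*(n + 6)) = n + 6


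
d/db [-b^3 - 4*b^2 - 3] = b*(-3*b - 8)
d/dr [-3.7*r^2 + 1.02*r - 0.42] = 1.02 - 7.4*r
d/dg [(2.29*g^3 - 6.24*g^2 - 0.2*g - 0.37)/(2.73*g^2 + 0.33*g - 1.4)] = (6.2517*g^4 + 1.5114*g^3 - 11.1312*g^2 + 19.4922*g + 0.4021)/(7.4529*g^4 + 1.8018*g^3 - 7.5351*g^2 - 0.924*g + 1.96)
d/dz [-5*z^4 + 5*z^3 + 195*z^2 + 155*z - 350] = -20*z^3 + 15*z^2 + 390*z + 155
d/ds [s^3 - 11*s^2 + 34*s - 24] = 3*s^2 - 22*s + 34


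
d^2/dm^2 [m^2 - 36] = 2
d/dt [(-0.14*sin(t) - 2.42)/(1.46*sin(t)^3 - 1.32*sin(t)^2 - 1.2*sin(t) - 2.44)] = (0.4088*sin(t)^3 + 10.4148*sin(t)^2 - 6.3888*sin(t) - 2.5624)*cos(t)/(2.1316*sin(t)^6 - 3.8544*sin(t)^5 - 1.7616*sin(t)^4 - 3.9568*sin(t)^3 + 7.8816*sin(t)^2 + 5.856*sin(t) + 5.9536)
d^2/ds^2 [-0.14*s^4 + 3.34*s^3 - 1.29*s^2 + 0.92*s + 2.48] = -1.68*s^2 + 20.04*s - 2.58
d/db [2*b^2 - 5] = 4*b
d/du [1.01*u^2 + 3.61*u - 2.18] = 2.02*u + 3.61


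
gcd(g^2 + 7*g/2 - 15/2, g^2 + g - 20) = g + 5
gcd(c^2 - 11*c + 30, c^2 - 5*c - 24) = 1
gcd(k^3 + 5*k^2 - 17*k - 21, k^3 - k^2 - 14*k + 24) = k - 3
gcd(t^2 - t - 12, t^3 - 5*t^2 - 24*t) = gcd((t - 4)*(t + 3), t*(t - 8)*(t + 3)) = t + 3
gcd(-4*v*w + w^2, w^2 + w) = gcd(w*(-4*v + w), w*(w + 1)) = w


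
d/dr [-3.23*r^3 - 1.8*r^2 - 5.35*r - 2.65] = -9.69*r^2 - 3.6*r - 5.35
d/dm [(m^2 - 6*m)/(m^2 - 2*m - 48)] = 4*(m^2 - 24*m + 72)/(m^4 - 4*m^3 - 92*m^2 + 192*m + 2304)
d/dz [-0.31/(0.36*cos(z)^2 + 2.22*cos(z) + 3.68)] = -(0.2232*cos(z) + 0.6882)*sin(z)/(0.36*cos(z)^2 + 2.22*cos(z) + 3.68)^2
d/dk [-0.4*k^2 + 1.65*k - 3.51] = 1.65 - 0.8*k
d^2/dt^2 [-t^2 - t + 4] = -2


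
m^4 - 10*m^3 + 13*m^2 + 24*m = m*(m - 8)*(m - 3)*(m + 1)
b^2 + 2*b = b*(b + 2)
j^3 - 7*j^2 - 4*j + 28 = (j - 7)*(j - 2)*(j + 2)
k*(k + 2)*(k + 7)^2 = k^4 + 16*k^3 + 77*k^2 + 98*k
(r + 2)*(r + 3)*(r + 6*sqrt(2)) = r^3 + 5*r^2 + 6*sqrt(2)*r^2 + 6*r + 30*sqrt(2)*r + 36*sqrt(2)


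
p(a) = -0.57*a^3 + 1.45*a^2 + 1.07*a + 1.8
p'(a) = -1.71*a^2 + 2.9*a + 1.07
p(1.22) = 4.23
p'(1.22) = 2.06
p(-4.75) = 90.52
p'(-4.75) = -51.29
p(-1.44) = 4.97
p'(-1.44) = -6.65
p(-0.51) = 1.71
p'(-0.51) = -0.85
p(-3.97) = 56.07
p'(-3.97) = -37.39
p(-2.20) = 12.53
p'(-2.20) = -13.59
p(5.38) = -39.23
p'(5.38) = -32.82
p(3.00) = 2.67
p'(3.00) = -5.62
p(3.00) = 2.67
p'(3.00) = -5.62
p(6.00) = -62.70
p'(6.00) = -43.09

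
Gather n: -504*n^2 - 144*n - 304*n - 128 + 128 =-504*n^2 - 448*n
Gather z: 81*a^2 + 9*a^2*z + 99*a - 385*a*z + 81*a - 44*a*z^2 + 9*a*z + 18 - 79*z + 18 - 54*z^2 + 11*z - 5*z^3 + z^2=81*a^2 + 180*a - 5*z^3 + z^2*(-44*a - 53) + z*(9*a^2 - 376*a - 68) + 36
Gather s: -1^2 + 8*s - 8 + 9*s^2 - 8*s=9*s^2 - 9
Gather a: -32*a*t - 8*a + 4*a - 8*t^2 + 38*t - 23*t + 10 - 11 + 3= a*(-32*t - 4) - 8*t^2 + 15*t + 2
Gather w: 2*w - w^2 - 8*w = -w^2 - 6*w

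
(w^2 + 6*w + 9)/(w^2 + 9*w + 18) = (w + 3)/(w + 6)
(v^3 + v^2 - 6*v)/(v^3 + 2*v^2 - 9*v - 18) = v*(v - 2)/(v^2 - v - 6)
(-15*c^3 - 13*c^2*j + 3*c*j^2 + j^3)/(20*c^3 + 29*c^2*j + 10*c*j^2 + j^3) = (-3*c + j)/(4*c + j)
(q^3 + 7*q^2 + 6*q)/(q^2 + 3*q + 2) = q*(q + 6)/(q + 2)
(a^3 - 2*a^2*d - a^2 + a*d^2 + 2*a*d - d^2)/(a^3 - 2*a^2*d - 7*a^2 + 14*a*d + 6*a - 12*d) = (a^2 - 2*a*d + d^2)/(a^2 - 2*a*d - 6*a + 12*d)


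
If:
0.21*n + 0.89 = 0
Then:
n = -4.24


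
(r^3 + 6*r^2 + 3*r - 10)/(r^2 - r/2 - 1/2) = 2*(r^2 + 7*r + 10)/(2*r + 1)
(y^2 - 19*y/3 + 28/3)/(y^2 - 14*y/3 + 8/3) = (3*y - 7)/(3*y - 2)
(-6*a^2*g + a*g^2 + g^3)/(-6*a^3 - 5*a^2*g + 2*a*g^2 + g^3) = g/(a + g)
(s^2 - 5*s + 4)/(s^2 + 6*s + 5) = (s^2 - 5*s + 4)/(s^2 + 6*s + 5)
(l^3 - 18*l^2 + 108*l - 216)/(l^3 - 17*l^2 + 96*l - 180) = (l - 6)/(l - 5)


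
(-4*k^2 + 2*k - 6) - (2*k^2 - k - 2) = -6*k^2 + 3*k - 4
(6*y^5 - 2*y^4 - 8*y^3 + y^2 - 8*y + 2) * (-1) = -6*y^5 + 2*y^4 + 8*y^3 - y^2 + 8*y - 2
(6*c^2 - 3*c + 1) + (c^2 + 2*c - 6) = 7*c^2 - c - 5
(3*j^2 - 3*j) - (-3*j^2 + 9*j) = 6*j^2 - 12*j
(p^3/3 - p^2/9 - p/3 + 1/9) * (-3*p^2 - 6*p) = -p^5 - 5*p^4/3 + 5*p^3/3 + 5*p^2/3 - 2*p/3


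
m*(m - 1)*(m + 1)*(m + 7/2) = m^4 + 7*m^3/2 - m^2 - 7*m/2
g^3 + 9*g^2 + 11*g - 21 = (g - 1)*(g + 3)*(g + 7)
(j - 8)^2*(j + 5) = j^3 - 11*j^2 - 16*j + 320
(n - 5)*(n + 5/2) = n^2 - 5*n/2 - 25/2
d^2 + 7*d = d*(d + 7)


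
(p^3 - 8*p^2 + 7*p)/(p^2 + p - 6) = p*(p^2 - 8*p + 7)/(p^2 + p - 6)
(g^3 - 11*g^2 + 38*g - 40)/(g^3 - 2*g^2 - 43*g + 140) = (g - 2)/(g + 7)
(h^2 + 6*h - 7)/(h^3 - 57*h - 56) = (h - 1)/(h^2 - 7*h - 8)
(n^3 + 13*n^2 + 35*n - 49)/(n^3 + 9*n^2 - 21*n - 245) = (n - 1)/(n - 5)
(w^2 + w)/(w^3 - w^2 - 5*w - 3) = w/(w^2 - 2*w - 3)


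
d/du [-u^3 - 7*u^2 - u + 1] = -3*u^2 - 14*u - 1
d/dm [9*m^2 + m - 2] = 18*m + 1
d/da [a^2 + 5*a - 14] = 2*a + 5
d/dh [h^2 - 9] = 2*h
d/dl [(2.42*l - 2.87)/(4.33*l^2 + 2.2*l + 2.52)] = (-10.4786*l^2 + 24.8542*l + 12.4124)/(18.7489*l^4 + 19.052*l^3 + 26.6632*l^2 + 11.088*l + 6.3504)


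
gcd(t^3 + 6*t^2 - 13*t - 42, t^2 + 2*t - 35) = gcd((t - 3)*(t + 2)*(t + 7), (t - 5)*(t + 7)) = t + 7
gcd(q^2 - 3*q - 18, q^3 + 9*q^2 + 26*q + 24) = q + 3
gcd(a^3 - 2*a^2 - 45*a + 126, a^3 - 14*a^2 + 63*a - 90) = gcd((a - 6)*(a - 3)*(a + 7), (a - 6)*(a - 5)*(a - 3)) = a^2 - 9*a + 18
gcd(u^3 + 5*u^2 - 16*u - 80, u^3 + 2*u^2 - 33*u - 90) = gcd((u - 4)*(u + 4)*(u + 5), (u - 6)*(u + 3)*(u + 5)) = u + 5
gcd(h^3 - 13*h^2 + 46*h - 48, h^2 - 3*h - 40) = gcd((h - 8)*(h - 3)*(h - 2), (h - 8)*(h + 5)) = h - 8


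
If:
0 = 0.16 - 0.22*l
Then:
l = 0.73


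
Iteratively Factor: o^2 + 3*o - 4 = (o + 4)*(o - 1)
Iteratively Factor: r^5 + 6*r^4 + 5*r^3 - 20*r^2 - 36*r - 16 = (r - 2)*(r^4 + 8*r^3 + 21*r^2 + 22*r + 8) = (r - 2)*(r + 2)*(r^3 + 6*r^2 + 9*r + 4) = (r - 2)*(r + 1)*(r + 2)*(r^2 + 5*r + 4) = (r - 2)*(r + 1)*(r + 2)*(r + 4)*(r + 1)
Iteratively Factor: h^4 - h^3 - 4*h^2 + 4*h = (h)*(h^3 - h^2 - 4*h + 4) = h*(h - 2)*(h^2 + h - 2) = h*(h - 2)*(h + 2)*(h - 1)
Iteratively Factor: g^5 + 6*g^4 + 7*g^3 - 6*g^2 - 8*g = (g)*(g^4 + 6*g^3 + 7*g^2 - 6*g - 8) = g*(g + 4)*(g^3 + 2*g^2 - g - 2) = g*(g - 1)*(g + 4)*(g^2 + 3*g + 2) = g*(g - 1)*(g + 1)*(g + 4)*(g + 2)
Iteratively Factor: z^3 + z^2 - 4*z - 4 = (z + 2)*(z^2 - z - 2) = (z - 2)*(z + 2)*(z + 1)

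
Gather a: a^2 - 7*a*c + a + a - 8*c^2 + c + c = a^2 + a*(2 - 7*c) - 8*c^2 + 2*c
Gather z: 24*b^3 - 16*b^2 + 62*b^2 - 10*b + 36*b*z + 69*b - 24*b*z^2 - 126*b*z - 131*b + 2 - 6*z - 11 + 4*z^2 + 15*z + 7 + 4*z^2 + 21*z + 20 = 24*b^3 + 46*b^2 - 72*b + z^2*(8 - 24*b) + z*(30 - 90*b) + 18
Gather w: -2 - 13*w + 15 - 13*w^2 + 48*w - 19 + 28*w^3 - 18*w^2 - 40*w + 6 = 28*w^3 - 31*w^2 - 5*w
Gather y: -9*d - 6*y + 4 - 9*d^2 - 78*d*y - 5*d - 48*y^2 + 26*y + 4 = -9*d^2 - 14*d - 48*y^2 + y*(20 - 78*d) + 8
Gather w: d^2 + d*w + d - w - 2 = d^2 + d + w*(d - 1) - 2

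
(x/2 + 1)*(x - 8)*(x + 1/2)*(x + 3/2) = x^4/2 - 2*x^3 - 109*x^2/8 - 73*x/4 - 6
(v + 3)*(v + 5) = v^2 + 8*v + 15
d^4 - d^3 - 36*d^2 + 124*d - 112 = (d - 4)*(d - 2)^2*(d + 7)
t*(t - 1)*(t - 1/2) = t^3 - 3*t^2/2 + t/2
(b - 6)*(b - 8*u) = b^2 - 8*b*u - 6*b + 48*u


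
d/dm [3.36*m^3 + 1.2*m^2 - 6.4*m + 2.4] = 10.08*m^2 + 2.4*m - 6.4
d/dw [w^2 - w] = 2*w - 1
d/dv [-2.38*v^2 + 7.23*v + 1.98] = 7.23 - 4.76*v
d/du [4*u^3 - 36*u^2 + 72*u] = 12*u^2 - 72*u + 72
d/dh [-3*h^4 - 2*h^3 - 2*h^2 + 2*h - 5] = -12*h^3 - 6*h^2 - 4*h + 2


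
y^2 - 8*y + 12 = (y - 6)*(y - 2)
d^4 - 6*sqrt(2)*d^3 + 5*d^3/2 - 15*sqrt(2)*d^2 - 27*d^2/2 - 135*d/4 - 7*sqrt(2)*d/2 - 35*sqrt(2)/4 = (d + 5/2)*(d - 7*sqrt(2))*(d + sqrt(2)/2)^2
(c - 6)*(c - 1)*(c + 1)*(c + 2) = c^4 - 4*c^3 - 13*c^2 + 4*c + 12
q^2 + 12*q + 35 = (q + 5)*(q + 7)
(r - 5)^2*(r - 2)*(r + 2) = r^4 - 10*r^3 + 21*r^2 + 40*r - 100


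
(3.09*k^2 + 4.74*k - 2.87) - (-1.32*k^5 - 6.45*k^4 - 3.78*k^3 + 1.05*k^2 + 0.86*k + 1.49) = 1.32*k^5 + 6.45*k^4 + 3.78*k^3 + 2.04*k^2 + 3.88*k - 4.36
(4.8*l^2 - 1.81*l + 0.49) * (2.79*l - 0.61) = 13.392*l^3 - 7.9779*l^2 + 2.4712*l - 0.2989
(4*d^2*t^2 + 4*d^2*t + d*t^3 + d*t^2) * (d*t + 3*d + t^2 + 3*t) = 4*d^3*t^3 + 16*d^3*t^2 + 12*d^3*t + 5*d^2*t^4 + 20*d^2*t^3 + 15*d^2*t^2 + d*t^5 + 4*d*t^4 + 3*d*t^3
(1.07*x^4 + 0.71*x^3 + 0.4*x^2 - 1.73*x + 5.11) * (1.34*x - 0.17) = 1.4338*x^5 + 0.7695*x^4 + 0.4153*x^3 - 2.3862*x^2 + 7.1415*x - 0.8687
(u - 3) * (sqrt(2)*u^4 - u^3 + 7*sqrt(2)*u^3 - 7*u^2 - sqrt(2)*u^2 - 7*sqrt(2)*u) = sqrt(2)*u^5 - u^4 + 4*sqrt(2)*u^4 - 22*sqrt(2)*u^3 - 4*u^3 - 4*sqrt(2)*u^2 + 21*u^2 + 21*sqrt(2)*u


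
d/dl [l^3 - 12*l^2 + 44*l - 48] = 3*l^2 - 24*l + 44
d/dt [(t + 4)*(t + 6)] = 2*t + 10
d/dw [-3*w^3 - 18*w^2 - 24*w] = -9*w^2 - 36*w - 24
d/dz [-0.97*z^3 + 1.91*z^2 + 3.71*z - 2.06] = -2.91*z^2 + 3.82*z + 3.71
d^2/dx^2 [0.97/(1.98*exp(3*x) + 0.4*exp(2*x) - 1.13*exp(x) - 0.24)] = ((-17.2854*exp(2*x) - 1.552*exp(x) + 1.0961)*(1.98*exp(3*x) + 0.4*exp(2*x) - 1.13*exp(x) - 0.24) + 0.97*(5.94*exp(2*x) + 0.8*exp(x) - 1.13)*(11.88*exp(2*x) + 1.6*exp(x) - 2.26)*exp(x))*exp(x)/(1.98*exp(3*x) + 0.4*exp(2*x) - 1.13*exp(x) - 0.24)^3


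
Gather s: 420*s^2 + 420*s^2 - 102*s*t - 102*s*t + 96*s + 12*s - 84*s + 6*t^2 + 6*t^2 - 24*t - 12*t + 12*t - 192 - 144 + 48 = 840*s^2 + s*(24 - 204*t) + 12*t^2 - 24*t - 288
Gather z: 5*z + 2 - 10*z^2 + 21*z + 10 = -10*z^2 + 26*z + 12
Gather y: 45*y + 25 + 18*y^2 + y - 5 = 18*y^2 + 46*y + 20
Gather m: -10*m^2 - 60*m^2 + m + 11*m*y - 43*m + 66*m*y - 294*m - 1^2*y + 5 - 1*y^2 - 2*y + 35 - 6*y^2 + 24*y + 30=-70*m^2 + m*(77*y - 336) - 7*y^2 + 21*y + 70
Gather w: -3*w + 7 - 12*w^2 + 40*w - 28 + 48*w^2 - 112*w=36*w^2 - 75*w - 21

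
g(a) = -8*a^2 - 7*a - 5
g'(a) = -16*a - 7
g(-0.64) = -3.80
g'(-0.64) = 3.24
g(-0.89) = -5.11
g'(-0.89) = 7.24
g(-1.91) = -20.81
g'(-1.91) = 23.56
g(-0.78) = -4.41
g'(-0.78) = 5.48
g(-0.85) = -4.83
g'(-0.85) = 6.60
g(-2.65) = -42.63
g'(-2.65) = 35.40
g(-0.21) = -3.88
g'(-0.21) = -3.64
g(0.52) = -10.80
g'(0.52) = -15.32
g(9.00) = -716.00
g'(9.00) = -151.00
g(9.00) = -716.00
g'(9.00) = -151.00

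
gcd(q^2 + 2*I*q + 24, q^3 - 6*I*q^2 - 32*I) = q - 4*I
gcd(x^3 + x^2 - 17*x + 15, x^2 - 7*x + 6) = x - 1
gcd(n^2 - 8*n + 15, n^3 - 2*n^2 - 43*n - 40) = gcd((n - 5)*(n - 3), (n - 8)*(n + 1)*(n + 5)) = 1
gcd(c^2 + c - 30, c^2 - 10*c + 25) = c - 5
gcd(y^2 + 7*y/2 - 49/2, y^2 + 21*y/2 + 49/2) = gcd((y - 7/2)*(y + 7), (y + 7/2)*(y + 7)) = y + 7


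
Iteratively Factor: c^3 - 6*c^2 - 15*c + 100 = (c - 5)*(c^2 - c - 20) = (c - 5)*(c + 4)*(c - 5)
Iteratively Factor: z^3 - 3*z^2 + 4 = (z - 2)*(z^2 - z - 2) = (z - 2)^2*(z + 1)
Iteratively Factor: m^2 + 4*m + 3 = (m + 1)*(m + 3)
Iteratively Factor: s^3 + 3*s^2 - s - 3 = (s - 1)*(s^2 + 4*s + 3) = (s - 1)*(s + 3)*(s + 1)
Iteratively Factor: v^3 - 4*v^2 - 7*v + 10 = (v - 1)*(v^2 - 3*v - 10) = (v - 1)*(v + 2)*(v - 5)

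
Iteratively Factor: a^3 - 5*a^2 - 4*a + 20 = (a + 2)*(a^2 - 7*a + 10) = (a - 5)*(a + 2)*(a - 2)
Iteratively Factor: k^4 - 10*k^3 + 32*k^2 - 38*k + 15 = (k - 1)*(k^3 - 9*k^2 + 23*k - 15) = (k - 5)*(k - 1)*(k^2 - 4*k + 3) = (k - 5)*(k - 3)*(k - 1)*(k - 1)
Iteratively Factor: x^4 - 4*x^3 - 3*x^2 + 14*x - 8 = (x - 1)*(x^3 - 3*x^2 - 6*x + 8) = (x - 1)*(x + 2)*(x^2 - 5*x + 4) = (x - 1)^2*(x + 2)*(x - 4)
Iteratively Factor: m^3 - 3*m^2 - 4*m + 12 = (m + 2)*(m^2 - 5*m + 6) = (m - 2)*(m + 2)*(m - 3)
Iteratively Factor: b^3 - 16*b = (b)*(b^2 - 16) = b*(b + 4)*(b - 4)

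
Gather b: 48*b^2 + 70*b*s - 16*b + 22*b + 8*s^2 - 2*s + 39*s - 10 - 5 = 48*b^2 + b*(70*s + 6) + 8*s^2 + 37*s - 15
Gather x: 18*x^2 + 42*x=18*x^2 + 42*x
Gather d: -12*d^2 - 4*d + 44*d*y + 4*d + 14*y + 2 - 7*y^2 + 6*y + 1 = -12*d^2 + 44*d*y - 7*y^2 + 20*y + 3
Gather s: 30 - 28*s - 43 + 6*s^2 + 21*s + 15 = 6*s^2 - 7*s + 2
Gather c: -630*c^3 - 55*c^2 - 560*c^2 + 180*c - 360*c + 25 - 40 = -630*c^3 - 615*c^2 - 180*c - 15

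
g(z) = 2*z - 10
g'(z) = 2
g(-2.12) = -14.24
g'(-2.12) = 2.00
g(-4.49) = -18.98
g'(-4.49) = 2.00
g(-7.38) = -24.76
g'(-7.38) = 2.00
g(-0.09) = -10.18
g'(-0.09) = 2.00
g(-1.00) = -12.00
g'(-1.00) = 2.00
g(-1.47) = -12.94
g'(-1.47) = 2.00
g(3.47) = -3.06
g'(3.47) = 2.00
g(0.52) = -8.96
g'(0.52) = 2.00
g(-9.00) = -28.00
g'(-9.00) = 2.00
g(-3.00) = -16.00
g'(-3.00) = 2.00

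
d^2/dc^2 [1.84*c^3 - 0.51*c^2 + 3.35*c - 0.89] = 11.04*c - 1.02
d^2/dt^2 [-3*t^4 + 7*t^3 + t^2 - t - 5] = -36*t^2 + 42*t + 2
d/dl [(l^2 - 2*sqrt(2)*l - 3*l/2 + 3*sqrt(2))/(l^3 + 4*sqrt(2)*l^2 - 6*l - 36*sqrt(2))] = (-l^4 + 3*l^3 + 4*sqrt(2)*l^3 - 3*sqrt(2)*l^2 + 10*l^2 - 72*sqrt(2)*l - 48*l + 72*sqrt(2) + 144)/(l^6 + 8*sqrt(2)*l^5 + 20*l^4 - 120*sqrt(2)*l^3 - 540*l^2 + 432*sqrt(2)*l + 2592)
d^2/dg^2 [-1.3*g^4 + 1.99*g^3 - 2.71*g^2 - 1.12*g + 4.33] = -15.6*g^2 + 11.94*g - 5.42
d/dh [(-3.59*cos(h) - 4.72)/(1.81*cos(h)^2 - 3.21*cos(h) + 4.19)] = (-6.4979*cos(h)^2 - 17.0864*cos(h) + 30.1933)*sin(h)/(3.2761*cos(h)^4 - 11.6202*cos(h)^3 + 25.4719*cos(h)^2 - 26.8998*cos(h) + 17.5561)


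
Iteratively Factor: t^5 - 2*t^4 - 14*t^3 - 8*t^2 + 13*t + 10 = (t + 2)*(t^4 - 4*t^3 - 6*t^2 + 4*t + 5) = (t - 5)*(t + 2)*(t^3 + t^2 - t - 1) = (t - 5)*(t - 1)*(t + 2)*(t^2 + 2*t + 1) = (t - 5)*(t - 1)*(t + 1)*(t + 2)*(t + 1)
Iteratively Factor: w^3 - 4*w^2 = (w - 4)*(w^2) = w*(w - 4)*(w)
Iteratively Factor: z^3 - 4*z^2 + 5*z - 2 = (z - 2)*(z^2 - 2*z + 1) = (z - 2)*(z - 1)*(z - 1)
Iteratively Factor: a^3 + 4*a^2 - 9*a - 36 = (a + 3)*(a^2 + a - 12) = (a + 3)*(a + 4)*(a - 3)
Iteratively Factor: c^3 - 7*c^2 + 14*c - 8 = (c - 4)*(c^2 - 3*c + 2) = (c - 4)*(c - 1)*(c - 2)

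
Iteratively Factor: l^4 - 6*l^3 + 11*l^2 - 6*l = (l - 3)*(l^3 - 3*l^2 + 2*l) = l*(l - 3)*(l^2 - 3*l + 2) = l*(l - 3)*(l - 1)*(l - 2)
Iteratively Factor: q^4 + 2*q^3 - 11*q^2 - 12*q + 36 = (q + 3)*(q^3 - q^2 - 8*q + 12) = (q + 3)^2*(q^2 - 4*q + 4) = (q - 2)*(q + 3)^2*(q - 2)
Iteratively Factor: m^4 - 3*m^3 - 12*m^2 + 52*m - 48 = (m - 3)*(m^3 - 12*m + 16) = (m - 3)*(m - 2)*(m^2 + 2*m - 8) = (m - 3)*(m - 2)^2*(m + 4)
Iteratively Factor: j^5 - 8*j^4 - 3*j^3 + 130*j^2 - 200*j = (j - 5)*(j^4 - 3*j^3 - 18*j^2 + 40*j) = (j - 5)*(j + 4)*(j^3 - 7*j^2 + 10*j) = (j - 5)^2*(j + 4)*(j^2 - 2*j) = j*(j - 5)^2*(j + 4)*(j - 2)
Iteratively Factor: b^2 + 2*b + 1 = (b + 1)*(b + 1)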